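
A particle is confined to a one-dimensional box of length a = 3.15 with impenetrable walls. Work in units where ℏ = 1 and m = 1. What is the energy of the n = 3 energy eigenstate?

E = 4.48

Requiring ψ(0) = ψ(a) = 0 quantises k = nπ/a, hence E_n = ℏ²k²/2m = n²π²ℏ²/(2ma²).
E_3 = 3² × π² / (2 × 1 × 3.15²) = 4.476.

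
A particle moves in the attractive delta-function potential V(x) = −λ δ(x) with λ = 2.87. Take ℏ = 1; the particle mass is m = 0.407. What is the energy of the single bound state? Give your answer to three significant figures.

The bound state is ψ(x) = √κ e^{−κ|x|}. The derivative jump ψ'(0⁺) − ψ'(0⁻) = −(2mλ/ℏ²)ψ(0) fixes κ = mλ/ℏ² = 1.168.
Then E = −ℏ²κ²/(2m) = −mλ²/(2ℏ²) = -1.676.

E = -1.68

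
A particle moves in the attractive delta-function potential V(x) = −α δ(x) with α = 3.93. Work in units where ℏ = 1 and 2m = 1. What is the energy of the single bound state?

For x ≠ 0 the bound state is ψ ∝ e^{−κ|x|}; integrating the TISE across the delta gives the cusp condition 2κ = 2mα/ℏ², so κ = 1.965.
Then E = −ℏ²κ²/(2m) = −mα²/(2ℏ²) = -3.861.

E = -3.86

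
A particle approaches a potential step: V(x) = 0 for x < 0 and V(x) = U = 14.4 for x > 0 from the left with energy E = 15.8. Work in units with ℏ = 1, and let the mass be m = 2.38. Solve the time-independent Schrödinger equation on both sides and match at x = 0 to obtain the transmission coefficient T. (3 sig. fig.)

The wavenumbers are k₁ = √(2mE)/ℏ = 8.672 on the left and k₂ = √(2m(E − U))/ℏ = 2.581 on the right.
Matching ψ and ψ′ at x = 0 gives r = (k₁ − k₂)/(k₁ + k₂), so R = r² = 0.2929 and T = 1 − R = 0.7071.

T = 0.707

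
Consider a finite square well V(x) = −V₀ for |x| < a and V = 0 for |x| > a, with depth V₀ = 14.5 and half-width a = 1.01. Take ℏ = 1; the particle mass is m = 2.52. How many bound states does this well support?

N = 6

Define the well-strength parameter z₀ = (a/ℏ)√(2mV₀) = 1.01 × √(2·2.52·14.5) = 8.634.
A new bound state (alternating even/odd) appears each time z₀ passes a multiple of π/2, so N = ⌊2z₀/π⌋ + 1 = ⌊5.497⌋ + 1 = 6.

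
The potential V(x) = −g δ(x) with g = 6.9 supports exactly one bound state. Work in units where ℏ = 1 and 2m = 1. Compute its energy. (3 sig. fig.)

The bound state is ψ(x) = √κ e^{−κ|x|}. The derivative jump ψ'(0⁺) − ψ'(0⁻) = −(2mg/ℏ²)ψ(0) fixes κ = mg/ℏ² = 3.450.
Then E = −ℏ²κ²/(2m) = −mg²/(2ℏ²) = -11.90.

E = -11.9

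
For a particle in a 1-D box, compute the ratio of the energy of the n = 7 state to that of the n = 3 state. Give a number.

Since E_n ∝ n², the ratio is (7/3)² = 5.44444.

5.44444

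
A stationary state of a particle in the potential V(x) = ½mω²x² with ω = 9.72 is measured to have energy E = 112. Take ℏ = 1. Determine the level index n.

n = 11

E_n = ℏω(n + ½) ⇒ n = E/(ℏω) − ½ = 112/9.72 − 0.5 = 11.023 → n = 11.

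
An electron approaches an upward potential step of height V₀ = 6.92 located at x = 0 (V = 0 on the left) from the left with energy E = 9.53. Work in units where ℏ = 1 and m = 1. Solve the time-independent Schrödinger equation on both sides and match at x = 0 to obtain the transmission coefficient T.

On each side the TISE gives plane waves with k = √(2m(E − V))/ℏ: k₁ = √(2·1·9.53) = 4.366, k₂ = √(2·1·2.61) = 2.285.
Matching ψ and ψ′ at x = 0 gives r = (k₁ − k₂)/(k₁ + k₂), so R = r² = 0.09792 and T = 1 − R = 0.9021.

T = 0.902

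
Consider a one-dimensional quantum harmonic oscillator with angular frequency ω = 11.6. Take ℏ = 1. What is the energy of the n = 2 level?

The oscillator eigenvalues are E_n = ℏω(n + ½), so E_2 = 11.6 × 2.5 = 29.00.

E = 29.0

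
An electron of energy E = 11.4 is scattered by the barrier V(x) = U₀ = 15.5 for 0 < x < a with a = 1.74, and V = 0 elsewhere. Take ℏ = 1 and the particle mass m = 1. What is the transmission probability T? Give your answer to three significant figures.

T = 0.000146

E < U₀: inside the barrier ψ ∝ e^{±κx} with κ = √(2m(U₀ − E))/ℏ = 2.864.
κa = 4.983, sinh(κa) = 72.92.
The exact tunnelling result is T⁻¹ = 1 + U₀² sinh²(κa) / [4E(U₀ − E)] = 6835, so T = 0.000146.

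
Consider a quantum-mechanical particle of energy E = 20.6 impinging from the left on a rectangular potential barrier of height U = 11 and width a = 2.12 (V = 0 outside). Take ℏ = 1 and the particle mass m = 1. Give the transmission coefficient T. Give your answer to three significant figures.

T = 0.997

E > U: inside the barrier k₂ = √(2m(E − U))/ℏ = 4.382, k₂a = 9.289.
Matching at both interfaces gives T⁻¹ = 1 + U² sin²(k₂a) / [4E(E − U)] = 1.003, hence T = 0.997.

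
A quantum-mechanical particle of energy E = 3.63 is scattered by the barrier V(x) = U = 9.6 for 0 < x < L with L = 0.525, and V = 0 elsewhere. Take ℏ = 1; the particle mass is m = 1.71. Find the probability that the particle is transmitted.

T = 0.0322

E < U: inside the barrier ψ ∝ e^{±κx} with κ = √(2m(U − E))/ℏ = 4.519.
κL = 2.372, sinh(κL) = 5.314.
Matching ψ, ψ′ at both faces gives T = [1 + U² sinh²(κL) / (4E(U − E))]⁻¹ = 1/31.02 = 0.0322.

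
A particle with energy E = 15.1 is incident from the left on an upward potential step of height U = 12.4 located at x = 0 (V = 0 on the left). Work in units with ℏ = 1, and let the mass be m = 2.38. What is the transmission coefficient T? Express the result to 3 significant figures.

T = 0.835

The wavenumbers are k₁ = √(2mE)/ℏ = 8.478 on the left and k₂ = √(2m(E − U))/ℏ = 3.585 on the right.
Matching ψ and ψ′ at x = 0 gives r = (k₁ − k₂)/(k₁ + k₂), so R = r² = 0.1645 and T = 1 − R = 0.8355.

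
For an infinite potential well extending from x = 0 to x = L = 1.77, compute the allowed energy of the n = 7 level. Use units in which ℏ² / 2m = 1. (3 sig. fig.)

E = 154

The infinite-well eigenfunctions ψ_n = √(2/L) sin(nπx/L) vanish at both walls, giving E_n = n²π²ℏ²/(2mL²).
E_7 = 7² × π² / (2 × 0.5 × 1.77²) = 154.4.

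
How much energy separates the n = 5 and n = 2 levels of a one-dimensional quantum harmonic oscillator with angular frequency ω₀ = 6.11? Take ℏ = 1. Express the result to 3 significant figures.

ΔE = 18.3

E_n = ℏω₀(n + ½), so ΔE = (5 − 2) ℏω₀ = 3 × 6.11 = 18.33.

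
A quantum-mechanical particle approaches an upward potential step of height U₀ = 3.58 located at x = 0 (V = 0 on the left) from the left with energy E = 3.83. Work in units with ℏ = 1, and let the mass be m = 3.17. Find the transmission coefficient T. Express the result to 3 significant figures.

T = 0.648

The wavenumbers are k₁ = √(2mE)/ℏ = 4.928 on the left and k₂ = √(2m(E − U₀))/ℏ = 1.259 on the right.
Matching ψ and ψ′ at x = 0 gives r = (k₁ − k₂)/(k₁ + k₂), so R = r² = 0.3517 and T = 1 − R = 0.6483.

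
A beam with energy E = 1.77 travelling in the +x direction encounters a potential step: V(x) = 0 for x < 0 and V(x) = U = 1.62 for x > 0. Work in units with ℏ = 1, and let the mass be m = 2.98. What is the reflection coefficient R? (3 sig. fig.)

On each side the TISE gives plane waves with k = √(2m(E − V))/ℏ: k₁ = √(2·2.98·1.77) = 3.248, k₂ = √(2·2.98·0.15) = 0.9455.
Matching ψ and ψ′ at x = 0 gives r = (k₁ − k₂)/(k₁ + k₂), so R = r² = 0.3015 and T = 1 − R = 0.6985.

R = 0.301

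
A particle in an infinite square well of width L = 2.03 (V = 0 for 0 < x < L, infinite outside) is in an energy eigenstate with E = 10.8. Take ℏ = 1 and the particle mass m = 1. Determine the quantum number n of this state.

n = 3

For an infinite well E_n = n²π²ℏ²/(2mL²), so n = (L/πℏ)√(2mE).
n = (2.03/π) × √(2 × 1 × 10.8) = 3.003 → n = 3.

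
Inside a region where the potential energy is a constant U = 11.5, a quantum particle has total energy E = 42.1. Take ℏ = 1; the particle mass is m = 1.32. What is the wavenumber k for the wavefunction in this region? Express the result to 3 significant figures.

With E > U the solution is oscillatory, ψ ∝ e^{±ikx} with k = √(2m(E − U))/ℏ.
k = √(2 × 1.32 × 30.6) = 8.988.

k = 8.99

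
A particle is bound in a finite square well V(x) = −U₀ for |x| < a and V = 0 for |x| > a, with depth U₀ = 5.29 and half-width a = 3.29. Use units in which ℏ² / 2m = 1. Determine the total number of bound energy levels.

The dimensionless depth is z₀ = a√(2mU₀)/ℏ = 3.29 × √(5.290) = 7.567.
The even/odd transcendental equations gain one root per π/2 in z₀, giving N = 1 + ⌊2z₀/π⌋ = 1 + ⌊4.817⌋ = 5.

N = 5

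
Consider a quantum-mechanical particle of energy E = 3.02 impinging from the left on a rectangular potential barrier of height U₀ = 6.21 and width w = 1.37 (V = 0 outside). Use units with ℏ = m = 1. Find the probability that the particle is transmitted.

Since E < U₀ the interior solution is evanescent with decay constant κ = √(2m(U₀ − E))/ℏ = 2.526.
κw = 3.460, sinh(κw) = 15.90.
Matching ψ, ψ′ at both faces gives T = [1 + U₀² sinh²(κw) / (4E(U₀ − E))]⁻¹ = 1/254.0 = 0.00394.

T = 0.00394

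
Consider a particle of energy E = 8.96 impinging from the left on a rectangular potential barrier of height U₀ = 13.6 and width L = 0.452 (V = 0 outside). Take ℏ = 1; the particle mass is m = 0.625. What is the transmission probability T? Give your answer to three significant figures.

Since E < U₀ the interior solution is evanescent with decay constant κ = √(2m(U₀ − E))/ℏ = 2.408.
κL = 1.089, sinh(κL) = 1.317.
Matching ψ, ψ′ at both faces gives T = [1 + U₀² sinh²(κL) / (4E(U₀ − E))]⁻¹ = 1/2.928 = 0.342.

T = 0.342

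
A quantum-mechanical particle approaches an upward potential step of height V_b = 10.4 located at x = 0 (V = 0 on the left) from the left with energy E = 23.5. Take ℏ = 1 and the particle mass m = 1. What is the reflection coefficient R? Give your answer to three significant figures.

On each side the TISE gives plane waves with k = √(2m(E − V))/ℏ: k₁ = √(2·1·23.5) = 6.856, k₂ = √(2·1·13.1) = 5.119.
Continuity of ψ and ψ′ at the step yields the reflection amplitude r = (k₁ − k₂)/(k₁ + k₂) = 0.1451; thus R = |r|² = 0.02104, T = 0.9790.

R = 0.0210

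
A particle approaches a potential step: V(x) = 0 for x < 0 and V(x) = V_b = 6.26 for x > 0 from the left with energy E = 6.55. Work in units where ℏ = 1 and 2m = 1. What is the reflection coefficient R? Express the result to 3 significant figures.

On each side the TISE gives plane waves with k = √(2m(E − V))/ℏ: k₁ = √(2·½·6.55) = 2.559, k₂ = √(2·½·0.29) = 0.5385.
Matching ψ and ψ′ at x = 0 gives r = (k₁ − k₂)/(k₁ + k₂), so R = r² = 0.4255 and T = 1 − R = 0.5745.

R = 0.426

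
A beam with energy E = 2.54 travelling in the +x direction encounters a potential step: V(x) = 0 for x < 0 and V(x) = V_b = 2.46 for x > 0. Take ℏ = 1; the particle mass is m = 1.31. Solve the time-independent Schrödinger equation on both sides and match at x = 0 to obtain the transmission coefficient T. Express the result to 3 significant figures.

The wavenumbers are k₁ = √(2mE)/ℏ = 2.580 on the left and k₂ = √(2m(E − V_b))/ℏ = 0.4578 on the right.
Matching ψ and ψ′ at x = 0 gives r = (k₁ − k₂)/(k₁ + k₂), so R = r² = 0.4880 and T = 1 − R = 0.5120.

T = 0.512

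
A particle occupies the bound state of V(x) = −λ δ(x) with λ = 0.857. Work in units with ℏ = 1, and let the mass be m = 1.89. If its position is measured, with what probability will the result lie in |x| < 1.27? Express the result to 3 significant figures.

The normalised bound state is ψ = √κ e^{−κ|x|} with κ = mλ/ℏ² = 1.620.
P(|x| < d) = ∫_{−d}^{d} κ e^{−2κ|x|} dx = 1 − e^{−2κd} = 1 − e^{−4.114} = 0.9837.

P = 0.984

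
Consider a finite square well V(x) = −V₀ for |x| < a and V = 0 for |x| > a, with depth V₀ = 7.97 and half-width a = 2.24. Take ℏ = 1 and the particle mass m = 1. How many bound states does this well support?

N = 6

The dimensionless depth is z₀ = a√(2mV₀)/ℏ = 2.24 × √(15.94) = 8.943.
A new bound state (alternating even/odd) appears each time z₀ passes a multiple of π/2, so N = ⌊2z₀/π⌋ + 1 = ⌊5.693⌋ + 1 = 6.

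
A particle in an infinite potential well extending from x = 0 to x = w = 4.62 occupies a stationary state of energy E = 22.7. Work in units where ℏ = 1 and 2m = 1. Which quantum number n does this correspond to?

n = 7

For an infinite well E_n = n²π²ℏ²/(2mw²), so n = (w/πℏ)√(2mE).
n = (4.62/π) × √(2 × 0.5 × 22.7) = 7.007 → n = 7.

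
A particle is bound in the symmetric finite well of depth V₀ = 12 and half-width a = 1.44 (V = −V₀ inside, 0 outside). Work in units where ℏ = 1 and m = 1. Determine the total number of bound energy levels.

Define the well-strength parameter z₀ = (a/ℏ)√(2mV₀) = 1.44 × √(2·1·12) = 7.055.
A new bound state (alternating even/odd) appears each time z₀ passes a multiple of π/2, so N = ⌊2z₀/π⌋ + 1 = ⌊4.491⌋ + 1 = 5.

N = 5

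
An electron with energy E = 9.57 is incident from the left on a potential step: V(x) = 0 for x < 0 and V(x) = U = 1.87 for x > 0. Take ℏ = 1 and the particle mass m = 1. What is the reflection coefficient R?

The wavenumbers are k₁ = √(2mE)/ℏ = 4.375 on the left and k₂ = √(2m(E − U))/ℏ = 3.924 on the right.
Matching ψ and ψ′ at x = 0 gives r = (k₁ − k₂)/(k₁ + k₂), so R = r² = 0.002948 and T = 1 − R = 0.9971.

R = 0.00295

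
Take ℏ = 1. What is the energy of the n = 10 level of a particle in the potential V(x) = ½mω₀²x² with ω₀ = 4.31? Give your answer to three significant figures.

Using E_n = (n + ½)ℏω₀: E_10 = 10.5 × 4.31 = 45.26.

E = 45.3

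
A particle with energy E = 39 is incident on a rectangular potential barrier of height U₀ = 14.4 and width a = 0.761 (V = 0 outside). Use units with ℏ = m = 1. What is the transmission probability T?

T = 0.966

E > U₀: inside the barrier k₂ = √(2m(E − U₀))/ℏ = 7.014, k₂a = 5.338.
T = [1 + U₀² sin²(k₂a) / (4E(E − U₀))]⁻¹ = 1/1.036 = 0.966.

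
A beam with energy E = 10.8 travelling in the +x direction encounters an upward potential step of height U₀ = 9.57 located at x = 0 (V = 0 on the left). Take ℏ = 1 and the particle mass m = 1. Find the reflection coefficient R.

R = 0.245

On each side the TISE gives plane waves with k = √(2m(E − V))/ℏ: k₁ = √(2·1·10.8) = 4.648, k₂ = √(2·1·1.23) = 1.568.
Continuity of ψ and ψ′ at the step yields the reflection amplitude r = (k₁ − k₂)/(k₁ + k₂) = 0.4954; thus R = |r|² = 0.2454, T = 0.7546.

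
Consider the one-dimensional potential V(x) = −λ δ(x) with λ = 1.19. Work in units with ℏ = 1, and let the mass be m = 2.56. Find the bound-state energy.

The bound state is ψ(x) = √κ e^{−κ|x|}. The derivative jump ψ'(0⁺) − ψ'(0⁻) = −(2mλ/ℏ²)ψ(0) fixes κ = mλ/ℏ² = 3.046.
Then E = −ℏ²κ²/(2m) = −mλ²/(2ℏ²) = -1.813.

E = -1.81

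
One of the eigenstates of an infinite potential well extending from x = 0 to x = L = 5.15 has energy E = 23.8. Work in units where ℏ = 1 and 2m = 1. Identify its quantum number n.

n = 8

From E_n = n²π²ℏ²/(2mL²) invert to n = √(2mL²E)/(πℏ).
n = (5.15/π) × √(2 × 0.5 × 23.8) = 7.997 → n = 8.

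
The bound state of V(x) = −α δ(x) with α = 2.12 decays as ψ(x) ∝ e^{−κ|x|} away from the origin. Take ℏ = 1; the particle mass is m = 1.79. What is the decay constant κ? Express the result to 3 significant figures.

Integrate −(ℏ²/2m)ψ'' − αδ(x)ψ = Eψ from −ε to +ε: the ψ'' term gives ψ'(0⁺) − ψ'(0⁻) and the δ term gives −(2mα/ℏ²)ψ(0).
With ψ ∝ e^{−κ|x|} this yields −2κ = −2mα/ℏ², so κ = mα/ℏ² = 3.795.

κ = 3.79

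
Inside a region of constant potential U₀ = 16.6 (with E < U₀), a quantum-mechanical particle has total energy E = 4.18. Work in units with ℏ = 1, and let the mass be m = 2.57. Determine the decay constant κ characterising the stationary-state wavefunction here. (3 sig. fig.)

Since E < U₀ the TISE in this region is ψ'' = κ²ψ with κ = √(2m(U₀ − E))/ℏ.
κ = √(2 × 2.57 × 12.42) = 7.990.

κ = 7.99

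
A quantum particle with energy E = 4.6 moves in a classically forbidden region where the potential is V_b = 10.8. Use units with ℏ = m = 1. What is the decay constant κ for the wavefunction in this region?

κ = 3.52

Since E < V_b the TISE in this region is ψ'' = κ²ψ with κ = √(2m(V_b − E))/ℏ.
κ = √(2 × 1 × 6.2) = 3.521.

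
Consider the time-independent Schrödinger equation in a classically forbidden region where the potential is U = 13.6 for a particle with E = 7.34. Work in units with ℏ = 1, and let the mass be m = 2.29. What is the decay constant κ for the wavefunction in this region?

κ = 5.35

Since E < U the TISE in this region is ψ'' = κ²ψ with κ = √(2m(U − E))/ℏ.
κ = √(2 × 2.29 × 6.26) = 5.355.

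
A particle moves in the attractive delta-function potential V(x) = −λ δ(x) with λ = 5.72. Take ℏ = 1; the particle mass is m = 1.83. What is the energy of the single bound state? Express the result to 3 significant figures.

The bound state is ψ(x) = √κ e^{−κ|x|}. The derivative jump ψ'(0⁺) − ψ'(0⁻) = −(2mλ/ℏ²)ψ(0) fixes κ = mλ/ℏ² = 10.47.
Then E = −ℏ²κ²/(2m) = −mλ²/(2ℏ²) = -29.94.

E = -29.9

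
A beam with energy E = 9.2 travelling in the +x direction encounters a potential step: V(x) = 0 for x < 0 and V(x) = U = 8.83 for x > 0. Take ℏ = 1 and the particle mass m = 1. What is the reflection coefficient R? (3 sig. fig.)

On each side the TISE gives plane waves with k = √(2m(E − V))/ℏ: k₁ = √(2·1·9.2) = 4.290, k₂ = √(2·1·0.37) = 0.8602.
Continuity of ψ and ψ′ at the step yields the reflection amplitude r = (k₁ − k₂)/(k₁ + k₂) = 0.6659; thus R = |r|² = 0.4434, T = 0.5566.

R = 0.443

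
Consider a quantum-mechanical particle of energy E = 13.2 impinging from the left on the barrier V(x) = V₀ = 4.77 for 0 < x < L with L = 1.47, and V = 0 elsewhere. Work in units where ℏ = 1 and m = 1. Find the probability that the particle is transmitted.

T = 0.997

E > V₀: inside the barrier k₂ = √(2m(E − V₀))/ℏ = 4.106, k₂L = 6.036.
T = [1 + V₀² sin²(k₂L) / (4E(E − V₀))]⁻¹ = 1/1.003 = 0.997.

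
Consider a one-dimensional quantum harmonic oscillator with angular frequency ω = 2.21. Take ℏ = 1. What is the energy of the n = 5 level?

E = 12.2

The oscillator eigenvalues are E_n = ℏω(n + ½), so E_5 = 2.21 × 5.5 = 12.16.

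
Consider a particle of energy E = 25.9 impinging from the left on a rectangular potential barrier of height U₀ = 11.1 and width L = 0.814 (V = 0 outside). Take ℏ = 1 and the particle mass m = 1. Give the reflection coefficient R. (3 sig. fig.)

R = 0.0690

Above the barrier the interior wavenumber is k₂ = √(2m(E − U₀))/ℏ = 5.441, giving phase k₂L = 4.429.
Matching at both interfaces gives T⁻¹ = 1 + U₀² sin²(k₂L) / [4E(E − U₀)] = 1.074, hence T = 0.931.
R = 1 − T = 0.0690.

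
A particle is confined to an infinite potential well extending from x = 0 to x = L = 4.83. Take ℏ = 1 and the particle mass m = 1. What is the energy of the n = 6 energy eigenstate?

The infinite-well eigenfunctions ψ_n = √(2/L) sin(nπx/L) vanish at both walls, giving E_n = n²π²ℏ²/(2mL²).
E_6 = 6² × π² / (2 × 1 × 4.83²) = 7.615.

E = 7.62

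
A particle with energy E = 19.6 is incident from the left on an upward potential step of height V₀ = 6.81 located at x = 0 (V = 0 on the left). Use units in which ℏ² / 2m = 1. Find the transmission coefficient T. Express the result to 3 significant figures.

T = 0.989

On each side the TISE gives plane waves with k = √(2m(E − V))/ℏ: k₁ = √(2·½·19.6) = 4.427, k₂ = √(2·½·12.79) = 3.576.
Matching ψ and ψ′ at x = 0 gives r = (k₁ − k₂)/(k₁ + k₂), so R = r² = 0.01130 and T = 1 − R = 0.9887.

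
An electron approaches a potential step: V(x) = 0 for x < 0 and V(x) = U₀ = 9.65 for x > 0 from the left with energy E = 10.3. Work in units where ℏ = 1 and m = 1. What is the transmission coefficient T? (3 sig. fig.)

The wavenumbers are k₁ = √(2mE)/ℏ = 4.539 on the left and k₂ = √(2m(E − U₀))/ℏ = 1.140 on the right.
Continuity of ψ and ψ′ at the step yields the reflection amplitude r = (k₁ − k₂)/(k₁ + k₂) = 0.5985; thus R = |r|² = 0.3581, T = 0.6419.

T = 0.642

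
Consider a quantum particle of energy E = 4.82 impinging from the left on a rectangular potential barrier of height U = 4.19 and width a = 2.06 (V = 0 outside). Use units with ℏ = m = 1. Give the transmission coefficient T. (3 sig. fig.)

T = 0.560

E > U: inside the barrier k₂ = √(2m(E − U))/ℏ = 1.122, k₂a = 2.312.
Matching at both interfaces gives T⁻¹ = 1 + U² sin²(k₂a) / [4E(E − U)] = 1.786, hence T = 0.560.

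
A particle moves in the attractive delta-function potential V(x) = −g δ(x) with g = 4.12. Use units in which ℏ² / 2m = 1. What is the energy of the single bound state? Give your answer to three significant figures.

The bound state is ψ(x) = √κ e^{−κ|x|}. The derivative jump ψ'(0⁺) − ψ'(0⁻) = −(2mg/ℏ²)ψ(0) fixes κ = mg/ℏ² = 2.060.
Then E = −ℏ²κ²/(2m) = −mg²/(2ℏ²) = -4.244.

E = -4.24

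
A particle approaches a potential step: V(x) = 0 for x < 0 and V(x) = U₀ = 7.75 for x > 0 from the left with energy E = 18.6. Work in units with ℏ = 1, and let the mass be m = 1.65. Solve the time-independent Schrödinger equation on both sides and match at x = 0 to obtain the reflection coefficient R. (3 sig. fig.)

On each side the TISE gives plane waves with k = √(2m(E − V))/ℏ: k₁ = √(2·1.65·18.6) = 7.835, k₂ = √(2·1.65·10.85) = 5.984.
Matching ψ and ψ′ at x = 0 gives r = (k₁ − k₂)/(k₁ + k₂), so R = r² = 0.01794 and T = 1 − R = 0.9821.

R = 0.0179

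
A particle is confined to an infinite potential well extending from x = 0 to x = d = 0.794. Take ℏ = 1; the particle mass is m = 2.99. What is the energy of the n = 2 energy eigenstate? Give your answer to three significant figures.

E = 10.5

Requiring ψ(0) = ψ(d) = 0 quantises k = nπ/d, hence E_n = ℏ²k²/2m = n²π²ℏ²/(2md²).
E_2 = 2² × π² / (2 × 2.99 × 0.794²) = 10.47.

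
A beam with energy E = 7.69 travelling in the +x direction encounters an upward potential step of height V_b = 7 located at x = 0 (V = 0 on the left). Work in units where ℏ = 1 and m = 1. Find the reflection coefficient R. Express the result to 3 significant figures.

R = 0.291

On each side the TISE gives plane waves with k = √(2m(E − V))/ℏ: k₁ = √(2·1·7.69) = 3.922, k₂ = √(2·1·0.69) = 1.175.
Matching ψ and ψ′ at x = 0 gives r = (k₁ − k₂)/(k₁ + k₂), so R = r² = 0.2905 and T = 1 − R = 0.7095.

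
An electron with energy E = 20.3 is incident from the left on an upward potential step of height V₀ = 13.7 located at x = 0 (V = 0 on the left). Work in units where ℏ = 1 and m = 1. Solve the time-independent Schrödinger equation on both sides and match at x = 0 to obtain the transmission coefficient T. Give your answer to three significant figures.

T = 0.925

On each side the TISE gives plane waves with k = √(2m(E − V))/ℏ: k₁ = √(2·1·20.3) = 6.372, k₂ = √(2·1·6.6) = 3.633.
Matching ψ and ψ′ at x = 0 gives r = (k₁ − k₂)/(k₁ + k₂), so R = r² = 0.07493 and T = 1 − R = 0.9251.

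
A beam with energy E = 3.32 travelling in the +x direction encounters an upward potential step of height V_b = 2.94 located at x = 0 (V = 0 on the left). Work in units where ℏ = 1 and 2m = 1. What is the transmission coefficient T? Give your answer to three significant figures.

T = 0.756

On each side the TISE gives plane waves with k = √(2m(E − V))/ℏ: k₁ = √(2·½·3.32) = 1.822, k₂ = √(2·½·0.38) = 0.6164.
Matching ψ and ψ′ at x = 0 gives r = (k₁ − k₂)/(k₁ + k₂), so R = r² = 0.2444 and T = 1 − R = 0.7556.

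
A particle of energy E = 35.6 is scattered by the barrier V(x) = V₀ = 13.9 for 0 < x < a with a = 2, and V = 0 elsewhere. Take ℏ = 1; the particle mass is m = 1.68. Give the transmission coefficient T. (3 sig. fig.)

E > V₀: inside the barrier k₂ = √(2m(E − V₀))/ℏ = 8.539, k₂a = 17.08.
Matching at both interfaces gives T⁻¹ = 1 + V₀² sin²(k₂a) / [4E(E − V₀)] = 1.060, hence T = 0.943.

T = 0.943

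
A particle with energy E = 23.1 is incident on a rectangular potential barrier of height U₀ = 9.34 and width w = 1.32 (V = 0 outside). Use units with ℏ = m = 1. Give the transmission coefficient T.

T = 0.976

E > U₀: inside the barrier k₂ = √(2m(E − U₀))/ℏ = 5.246, k₂w = 6.925.
Matching at both interfaces gives T⁻¹ = 1 + U₀² sin²(k₂w) / [4E(E − U₀)] = 1.025, hence T = 0.976.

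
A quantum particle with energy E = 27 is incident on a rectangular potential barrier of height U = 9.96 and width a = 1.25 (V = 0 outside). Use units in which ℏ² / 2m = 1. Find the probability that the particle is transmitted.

T = 0.958

E > U: inside the barrier k₂ = √(2m(E − U))/ℏ = 4.128, k₂a = 5.160.
T = [1 + U² sin²(k₂a) / (4E(E − U))]⁻¹ = 1/1.044 = 0.958.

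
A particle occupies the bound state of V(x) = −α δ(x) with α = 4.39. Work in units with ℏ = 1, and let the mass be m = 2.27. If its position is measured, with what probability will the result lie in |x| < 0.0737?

The normalised bound state is ψ = √κ e^{−κ|x|} with κ = mα/ℏ² = 9.965.
P(|x| < d) = ∫_{−d}^{d} κ e^{−2κ|x|} dx = 1 − e^{−2κd} = 1 − e^{−1.469} = 0.7698.

P = 0.770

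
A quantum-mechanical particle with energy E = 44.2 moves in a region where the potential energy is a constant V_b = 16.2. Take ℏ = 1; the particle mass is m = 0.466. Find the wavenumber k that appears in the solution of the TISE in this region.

With E > V_b the solution is oscillatory, ψ ∝ e^{±ikx} with k = √(2m(E − V_b))/ℏ.
k = √(2 × 0.466 × 28) = 5.108.

k = 5.11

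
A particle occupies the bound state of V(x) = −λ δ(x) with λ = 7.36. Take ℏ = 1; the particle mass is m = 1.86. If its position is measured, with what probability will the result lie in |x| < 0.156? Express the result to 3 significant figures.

The normalised bound state is ψ = √κ e^{−κ|x|} with κ = mλ/ℏ² = 13.69.
P(|x| < d) = ∫_{−d}^{d} κ e^{−2κ|x|} dx = 1 − e^{−2κd} = 1 − e^{−4.271} = 0.9860.

P = 0.986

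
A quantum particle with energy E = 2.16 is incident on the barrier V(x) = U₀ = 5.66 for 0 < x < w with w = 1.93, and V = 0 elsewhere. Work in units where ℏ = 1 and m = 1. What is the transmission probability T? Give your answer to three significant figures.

E < U₀: inside the barrier ψ ∝ e^{±κx} with κ = √(2m(U₀ − E))/ℏ = 2.646.
κw = 5.106, sinh(κw) = 82.53.
Matching ψ, ψ′ at both faces gives T = [1 + U₀² sinh²(κw) / (4E(U₀ − E))]⁻¹ = 1/7216 = 0.000139.

T = 0.000139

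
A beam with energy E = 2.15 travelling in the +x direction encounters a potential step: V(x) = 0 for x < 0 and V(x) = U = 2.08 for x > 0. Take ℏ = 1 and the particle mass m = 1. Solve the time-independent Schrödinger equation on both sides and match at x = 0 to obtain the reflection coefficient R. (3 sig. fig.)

R = 0.482

The wavenumbers are k₁ = √(2mE)/ℏ = 2.074 on the left and k₂ = √(2m(E − U))/ℏ = 0.3742 on the right.
Continuity of ψ and ψ′ at the step yields the reflection amplitude r = (k₁ − k₂)/(k₁ + k₂) = 0.6943; thus R = |r|² = 0.4820, T = 0.5180.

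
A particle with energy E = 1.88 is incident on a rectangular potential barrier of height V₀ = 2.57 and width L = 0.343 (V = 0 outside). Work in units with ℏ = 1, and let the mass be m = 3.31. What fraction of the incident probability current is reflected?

E < V₀: inside the barrier ψ ∝ e^{±κx} with κ = √(2m(V₀ − E))/ℏ = 2.137.
κL = 0.7331, sinh(κL) = 0.8005.
The exact tunnelling result is T⁻¹ = 1 + V₀² sinh²(κL) / [4E(V₀ − E)] = 1.816, so T = 0.551.
R = 1 − T = 0.449.

R = 0.449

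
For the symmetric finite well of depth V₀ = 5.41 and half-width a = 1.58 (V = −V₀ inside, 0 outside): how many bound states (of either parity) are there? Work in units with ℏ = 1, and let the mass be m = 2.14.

N = 5

The dimensionless depth is z₀ = a√(2mV₀)/ℏ = 1.58 × √(23.15) = 7.603.
The even/odd transcendental equations gain one root per π/2 in z₀, giving N = 1 + ⌊2z₀/π⌋ = 1 + ⌊4.840⌋ = 5.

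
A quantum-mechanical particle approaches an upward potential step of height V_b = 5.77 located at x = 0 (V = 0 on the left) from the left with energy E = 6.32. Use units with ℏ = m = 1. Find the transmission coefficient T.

T = 0.704

On each side the TISE gives plane waves with k = √(2m(E − V))/ℏ: k₁ = √(2·1·6.32) = 3.555, k₂ = √(2·1·0.55) = 1.049.
Matching ψ and ψ′ at x = 0 gives r = (k₁ − k₂)/(k₁ + k₂), so R = r² = 0.2964 and T = 1 − R = 0.7036.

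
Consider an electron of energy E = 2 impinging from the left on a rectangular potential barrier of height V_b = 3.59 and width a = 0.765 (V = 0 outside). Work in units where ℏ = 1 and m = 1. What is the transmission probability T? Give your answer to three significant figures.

Since E < V_b the interior solution is evanescent with decay constant κ = √(2m(V_b − E))/ℏ = 1.783.
κa = 1.364, sinh(κa) = 1.828.
Matching ψ, ψ′ at both faces gives T = [1 + V_b² sinh²(κa) / (4E(V_b − E))]⁻¹ = 1/4.388 = 0.228.

T = 0.228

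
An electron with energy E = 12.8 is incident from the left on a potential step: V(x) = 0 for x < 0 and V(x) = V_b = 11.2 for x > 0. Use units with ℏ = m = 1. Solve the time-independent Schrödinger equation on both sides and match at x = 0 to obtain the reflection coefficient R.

R = 0.228

On each side the TISE gives plane waves with k = √(2m(E − V))/ℏ: k₁ = √(2·1·12.8) = 5.060, k₂ = √(2·1·1.6) = 1.789.
Matching ψ and ψ′ at x = 0 gives r = (k₁ − k₂)/(k₁ + k₂), so R = r² = 0.2281 and T = 1 − R = 0.7719.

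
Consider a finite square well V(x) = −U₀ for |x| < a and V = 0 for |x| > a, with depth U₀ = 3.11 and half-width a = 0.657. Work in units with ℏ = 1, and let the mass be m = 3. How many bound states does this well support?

Define the well-strength parameter z₀ = (a/ℏ)√(2mU₀) = 0.657 × √(2·3·3.11) = 2.838.
The even/odd transcendental equations gain one root per π/2 in z₀, giving N = 1 + ⌊2z₀/π⌋ = 1 + ⌊1.807⌋ = 2.

N = 2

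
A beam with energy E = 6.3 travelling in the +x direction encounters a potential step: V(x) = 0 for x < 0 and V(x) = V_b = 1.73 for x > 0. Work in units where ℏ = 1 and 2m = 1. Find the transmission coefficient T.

T = 0.994

The wavenumbers are k₁ = √(2mE)/ℏ = 2.510 on the left and k₂ = √(2m(E − V_b))/ℏ = 2.138 on the right.
Matching ψ and ψ′ at x = 0 gives r = (k₁ − k₂)/(k₁ + k₂), so R = r² = 0.006414 and T = 1 − R = 0.9936.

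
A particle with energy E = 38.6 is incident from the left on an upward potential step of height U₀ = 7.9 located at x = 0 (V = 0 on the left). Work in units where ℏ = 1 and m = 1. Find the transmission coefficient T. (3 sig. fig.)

T = 0.997

The wavenumbers are k₁ = √(2mE)/ℏ = 8.786 on the left and k₂ = √(2m(E − U₀))/ℏ = 7.836 on the right.
Continuity of ψ and ψ′ at the step yields the reflection amplitude r = (k₁ − k₂)/(k₁ + k₂) = 0.05718; thus R = |r|² = 0.003270, T = 0.9967.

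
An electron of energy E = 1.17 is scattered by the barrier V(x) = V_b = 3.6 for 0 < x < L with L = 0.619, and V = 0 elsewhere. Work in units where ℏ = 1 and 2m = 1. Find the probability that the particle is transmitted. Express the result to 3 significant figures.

T = 0.411

E < V_b: inside the barrier ψ ∝ e^{±κx} with κ = √(2m(V_b − E))/ℏ = 1.559.
κL = 0.9649, sinh(κL) = 1.122.
Matching ψ, ψ′ at both faces gives T = [1 + V_b² sinh²(κL) / (4E(V_b − E))]⁻¹ = 1/2.434 = 0.411.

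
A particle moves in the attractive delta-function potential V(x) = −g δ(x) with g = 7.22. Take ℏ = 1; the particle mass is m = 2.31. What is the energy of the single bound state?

E = -60.2

For x ≠ 0 the bound state is ψ ∝ e^{−κ|x|}; integrating the TISE across the delta gives the cusp condition 2κ = 2mg/ℏ², so κ = 16.68.
Then E = −ℏ²κ²/(2m) = −mg²/(2ℏ²) = -60.21.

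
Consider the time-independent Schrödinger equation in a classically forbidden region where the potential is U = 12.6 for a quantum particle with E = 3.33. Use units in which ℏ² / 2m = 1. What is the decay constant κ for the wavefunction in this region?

Since E < U the TISE in this region is ψ'' = κ²ψ with κ = √(2m(U − E))/ℏ.
κ = √(2 × 0.5 × 9.27) = 3.045.

κ = 3.04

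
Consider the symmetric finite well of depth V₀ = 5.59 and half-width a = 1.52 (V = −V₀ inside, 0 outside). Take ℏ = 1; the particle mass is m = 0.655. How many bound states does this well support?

The dimensionless depth is z₀ = a√(2mV₀)/ℏ = 1.52 × √(7.323) = 4.113.
A new bound state (alternating even/odd) appears each time z₀ passes a multiple of π/2, so N = ⌊2z₀/π⌋ + 1 = ⌊2.619⌋ + 1 = 3.

N = 3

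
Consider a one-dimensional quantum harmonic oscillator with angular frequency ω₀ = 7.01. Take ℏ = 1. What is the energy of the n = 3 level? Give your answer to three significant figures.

The oscillator eigenvalues are E_n = ℏω₀(n + ½), so E_3 = 7.01 × 3.5 = 24.54.

E = 24.5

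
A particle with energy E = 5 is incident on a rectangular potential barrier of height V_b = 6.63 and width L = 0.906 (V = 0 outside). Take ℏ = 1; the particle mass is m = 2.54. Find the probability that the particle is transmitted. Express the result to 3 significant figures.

T = 0.0161

E < V_b: inside the barrier ψ ∝ e^{±κx} with κ = √(2m(V_b − E))/ℏ = 2.878.
κL = 2.607, sinh(κL) = 6.743.
The exact tunnelling result is T⁻¹ = 1 + V_b² sinh²(κL) / [4E(V_b − E)] = 62.30, so T = 0.0161.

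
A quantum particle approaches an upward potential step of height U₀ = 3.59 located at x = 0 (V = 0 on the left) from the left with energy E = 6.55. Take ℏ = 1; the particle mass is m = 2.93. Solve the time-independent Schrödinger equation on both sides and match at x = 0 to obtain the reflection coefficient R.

R = 0.0384

The wavenumbers are k₁ = √(2mE)/ℏ = 6.195 on the left and k₂ = √(2m(E − U₀))/ℏ = 4.165 on the right.
Matching ψ and ψ′ at x = 0 gives r = (k₁ − k₂)/(k₁ + k₂), so R = r² = 0.03842 and T = 1 − R = 0.9616.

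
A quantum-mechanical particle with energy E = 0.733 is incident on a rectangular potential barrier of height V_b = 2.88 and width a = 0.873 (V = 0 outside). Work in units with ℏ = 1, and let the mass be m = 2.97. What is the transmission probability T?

T = 0.00594

E < V_b: inside the barrier ψ ∝ e^{±κx} with κ = √(2m(V_b − E))/ℏ = 3.571.
κa = 3.118, sinh(κa) = 11.27.
Matching ψ, ψ′ at both faces gives T = [1 + V_b² sinh²(κa) / (4E(V_b − E))]⁻¹ = 1/168.5 = 0.00594.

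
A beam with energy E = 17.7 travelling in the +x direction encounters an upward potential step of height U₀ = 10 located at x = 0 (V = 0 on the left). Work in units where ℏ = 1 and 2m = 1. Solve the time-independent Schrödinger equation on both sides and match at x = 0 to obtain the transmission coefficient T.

On each side the TISE gives plane waves with k = √(2m(E − V))/ℏ: k₁ = √(2·½·17.7) = 4.207, k₂ = √(2·½·7.7) = 2.775.
Matching ψ and ψ′ at x = 0 gives r = (k₁ − k₂)/(k₁ + k₂), so R = r² = 0.04208 and T = 1 − R = 0.9579.

T = 0.958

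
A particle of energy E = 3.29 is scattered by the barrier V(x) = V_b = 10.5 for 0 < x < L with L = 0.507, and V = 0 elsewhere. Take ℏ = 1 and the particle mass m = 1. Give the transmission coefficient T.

T = 0.0710

E < V_b: inside the barrier ψ ∝ e^{±κx} with κ = √(2m(V_b − E))/ℏ = 3.797.
κL = 1.925, sinh(κL) = 3.356.
The exact tunnelling result is T⁻¹ = 1 + V_b² sinh²(κL) / [4E(V_b − E)] = 14.08, so T = 0.0710.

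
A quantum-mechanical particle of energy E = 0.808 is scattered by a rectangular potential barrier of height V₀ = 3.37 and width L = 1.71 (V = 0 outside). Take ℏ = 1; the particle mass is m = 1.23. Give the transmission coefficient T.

Since E < V₀ the interior solution is evanescent with decay constant κ = √(2m(V₀ − E))/ℏ = 2.510.
κL = 4.293, sinh(κL) = 36.58.
The exact tunnelling result is T⁻¹ = 1 + V₀² sinh²(κL) / [4E(V₀ − E)] = 1837, so T = 0.000544.

T = 0.000544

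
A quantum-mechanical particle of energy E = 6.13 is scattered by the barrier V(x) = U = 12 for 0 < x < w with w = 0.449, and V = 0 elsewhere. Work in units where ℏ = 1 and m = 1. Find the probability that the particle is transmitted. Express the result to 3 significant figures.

E < U: inside the barrier ψ ∝ e^{±κx} with κ = √(2m(U − E))/ℏ = 3.426.
κw = 1.538, sinh(κw) = 2.221.
Matching ψ, ψ′ at both faces gives T = [1 + U² sinh²(κw) / (4E(U − E))]⁻¹ = 1/5.936 = 0.168.

T = 0.168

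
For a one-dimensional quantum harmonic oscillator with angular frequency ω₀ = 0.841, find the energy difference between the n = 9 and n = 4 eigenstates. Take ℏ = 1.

E_n = ℏω₀(n + ½), so ΔE = (9 − 4) ℏω₀ = 5 × 0.841 = 4.205.

ΔE = 4.21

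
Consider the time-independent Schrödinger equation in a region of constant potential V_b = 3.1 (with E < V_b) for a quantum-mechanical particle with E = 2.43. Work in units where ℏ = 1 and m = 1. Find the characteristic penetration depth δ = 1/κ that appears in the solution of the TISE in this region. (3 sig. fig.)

Since E < V_b the TISE in this region is ψ'' = κ²ψ with κ = √(2m(V_b − E))/ℏ.
κ = √(2 × 1 × 0.67) = 1.158. The penetration depth is δ = 1/κ = 0.864.

δ = 0.864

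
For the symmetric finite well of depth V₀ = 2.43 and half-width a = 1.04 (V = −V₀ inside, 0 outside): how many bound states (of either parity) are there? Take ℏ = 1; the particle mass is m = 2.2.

N = 3

The dimensionless depth is z₀ = a√(2mV₀)/ℏ = 1.04 × √(10.69) = 3.401.
A new bound state (alternating even/odd) appears each time z₀ passes a multiple of π/2, so N = ⌊2z₀/π⌋ + 1 = ⌊2.165⌋ + 1 = 3.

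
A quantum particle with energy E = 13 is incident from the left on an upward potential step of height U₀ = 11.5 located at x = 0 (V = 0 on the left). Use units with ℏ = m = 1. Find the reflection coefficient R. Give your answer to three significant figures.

R = 0.243

On each side the TISE gives plane waves with k = √(2m(E − V))/ℏ: k₁ = √(2·1·13) = 5.099, k₂ = √(2·1·1.5) = 1.732.
Continuity of ψ and ψ′ at the step yields the reflection amplitude r = (k₁ − k₂)/(k₁ + k₂) = 0.4929; thus R = |r|² = 0.2429, T = 0.7571.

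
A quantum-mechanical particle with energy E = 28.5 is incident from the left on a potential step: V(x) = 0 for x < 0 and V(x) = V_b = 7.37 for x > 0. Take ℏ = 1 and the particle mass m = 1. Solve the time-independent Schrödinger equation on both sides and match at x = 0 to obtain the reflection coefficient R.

On each side the TISE gives plane waves with k = √(2m(E − V))/ℏ: k₁ = √(2·1·28.5) = 7.550, k₂ = √(2·1·21.13) = 6.501.
Continuity of ψ and ψ′ at the step yields the reflection amplitude r = (k₁ − k₂)/(k₁ + k₂) = 0.07466; thus R = |r|² = 0.005575, T = 0.9944.

R = 0.00557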